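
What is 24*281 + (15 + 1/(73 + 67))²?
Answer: 136596601/19600 ≈ 6969.2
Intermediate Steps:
24*281 + (15 + 1/(73 + 67))² = 6744 + (15 + 1/140)² = 6744 + (2101/140)² = 6744 + 4414201/19600 = 136596601/19600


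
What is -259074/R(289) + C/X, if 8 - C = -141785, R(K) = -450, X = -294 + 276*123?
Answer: 487926847/841350 ≈ 579.93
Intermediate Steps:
X = 33654 (X = -294 + 33948 = 33654)
C = 141793 (C = 8 - 1*(-141785) = 8 + 141785 = 141793)
-259074/R(289) + C/X = -259074/(-450) + 141793/33654 = -259074*(-1/450) + 141793*(1/33654) = 14393/25 + 141793/33654 = 487926847/841350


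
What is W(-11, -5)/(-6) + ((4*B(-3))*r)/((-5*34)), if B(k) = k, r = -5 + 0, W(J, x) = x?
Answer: 49/102 ≈ 0.48039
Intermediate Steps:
r = -5
W(-11, -5)/(-6) + ((4*B(-3))*r)/((-5*34)) = -5/(-6) + ((4*(-3))*(-5))/((-5*34)) = -5*(-1/6) - 12*(-5)/(-170) = 5/6 + 60*(-1/170) = 5/6 - 6/17 = 49/102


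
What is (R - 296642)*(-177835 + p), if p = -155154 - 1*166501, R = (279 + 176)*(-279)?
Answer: 211577470630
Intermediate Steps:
R = -126945 (R = 455*(-279) = -126945)
p = -321655 (p = -155154 - 166501 = -321655)
(R - 296642)*(-177835 + p) = (-126945 - 296642)*(-177835 - 321655) = -423587*(-499490) = 211577470630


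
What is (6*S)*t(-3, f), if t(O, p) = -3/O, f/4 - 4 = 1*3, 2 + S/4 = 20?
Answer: 432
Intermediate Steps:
S = 72 (S = -8 + 4*20 = -8 + 80 = 72)
f = 28 (f = 16 + 4*(1*3) = 16 + 4*3 = 16 + 12 = 28)
(6*S)*t(-3, f) = (6*72)*(-3/(-3)) = 432*(-3*(-⅓)) = 432*1 = 432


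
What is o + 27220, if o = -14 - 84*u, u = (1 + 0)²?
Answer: 27122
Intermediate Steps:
u = 1 (u = 1² = 1)
o = -98 (o = -14 - 84*1 = -14 - 84 = -98)
o + 27220 = -98 + 27220 = 27122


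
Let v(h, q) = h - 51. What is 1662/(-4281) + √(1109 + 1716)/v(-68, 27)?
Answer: -554/1427 - 5*√113/119 ≈ -0.83487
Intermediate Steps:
v(h, q) = -51 + h
1662/(-4281) + √(1109 + 1716)/v(-68, 27) = 1662/(-4281) + √(1109 + 1716)/(-51 - 68) = 1662*(-1/4281) + √2825/(-119) = -554/1427 + (5*√113)*(-1/119) = -554/1427 - 5*√113/119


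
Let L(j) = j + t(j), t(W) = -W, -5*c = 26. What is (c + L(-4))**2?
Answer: 676/25 ≈ 27.040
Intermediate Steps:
c = -26/5 (c = -1/5*26 = -26/5 ≈ -5.2000)
L(j) = 0 (L(j) = j - j = 0)
(c + L(-4))**2 = (-26/5 + 0)**2 = (-26/5)**2 = 676/25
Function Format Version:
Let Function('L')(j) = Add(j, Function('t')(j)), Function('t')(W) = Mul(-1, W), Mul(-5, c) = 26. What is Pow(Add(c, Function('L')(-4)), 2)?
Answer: Rational(676, 25) ≈ 27.040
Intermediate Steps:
c = Rational(-26, 5) (c = Mul(Rational(-1, 5), 26) = Rational(-26, 5) ≈ -5.2000)
Function('L')(j) = 0 (Function('L')(j) = Add(j, Mul(-1, j)) = 0)
Pow(Add(c, Function('L')(-4)), 2) = Pow(Add(Rational(-26, 5), 0), 2) = Pow(Rational(-26, 5), 2) = Rational(676, 25)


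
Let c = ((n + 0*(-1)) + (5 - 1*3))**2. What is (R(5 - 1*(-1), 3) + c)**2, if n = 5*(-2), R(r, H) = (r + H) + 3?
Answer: 5776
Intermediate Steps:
R(r, H) = 3 + H + r (R(r, H) = (H + r) + 3 = 3 + H + r)
n = -10
c = 64 (c = ((-10 + 0*(-1)) + (5 - 1*3))**2 = ((-10 + 0) + (5 - 3))**2 = (-10 + 2)**2 = (-8)**2 = 64)
(R(5 - 1*(-1), 3) + c)**2 = ((3 + 3 + (5 - 1*(-1))) + 64)**2 = ((3 + 3 + (5 + 1)) + 64)**2 = ((3 + 3 + 6) + 64)**2 = (12 + 64)**2 = 76**2 = 5776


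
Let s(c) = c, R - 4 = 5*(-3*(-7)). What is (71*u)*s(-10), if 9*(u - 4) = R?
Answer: -102950/9 ≈ -11439.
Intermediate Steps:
R = 109 (R = 4 + 5*(-3*(-7)) = 4 + 5*21 = 4 + 105 = 109)
u = 145/9 (u = 4 + (1/9)*109 = 4 + 109/9 = 145/9 ≈ 16.111)
(71*u)*s(-10) = (71*(145/9))*(-10) = (10295/9)*(-10) = -102950/9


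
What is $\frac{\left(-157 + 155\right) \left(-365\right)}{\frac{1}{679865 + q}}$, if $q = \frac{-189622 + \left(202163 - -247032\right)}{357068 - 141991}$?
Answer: $\frac{106743216449940}{215077} \approx 4.963 \cdot 10^{8}$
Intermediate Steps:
$q = \frac{259573}{215077}$ ($q = \frac{-189622 + \left(202163 + 247032\right)}{215077} = \left(-189622 + 449195\right) \frac{1}{215077} = 259573 \cdot \frac{1}{215077} = \frac{259573}{215077} \approx 1.2069$)
$\frac{\left(-157 + 155\right) \left(-365\right)}{\frac{1}{679865 + q}} = \frac{\left(-157 + 155\right) \left(-365\right)}{\frac{1}{679865 + \frac{259573}{215077}}} = \frac{\left(-2\right) \left(-365\right)}{\frac{1}{\frac{146223584178}{215077}}} = \frac{730}{\frac{215077}{146223584178}} = 730 \cdot \frac{146223584178}{215077} = \frac{106743216449940}{215077}$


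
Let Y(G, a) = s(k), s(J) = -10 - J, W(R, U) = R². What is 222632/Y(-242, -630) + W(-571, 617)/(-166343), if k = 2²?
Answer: -18518919675/1164401 ≈ -15904.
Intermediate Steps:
k = 4
Y(G, a) = -14 (Y(G, a) = -10 - 1*4 = -10 - 4 = -14)
222632/Y(-242, -630) + W(-571, 617)/(-166343) = 222632/(-14) + (-571)²/(-166343) = 222632*(-1/14) + 326041*(-1/166343) = -111316/7 - 326041/166343 = -18518919675/1164401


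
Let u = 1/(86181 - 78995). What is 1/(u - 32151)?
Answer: -7186/231037085 ≈ -3.1103e-5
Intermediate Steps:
u = 1/7186 ≈ 0.00013916
1/(u - 32151) = 1/(1/7186 - 32151) = 1/(-231037085/7186) = -7186/231037085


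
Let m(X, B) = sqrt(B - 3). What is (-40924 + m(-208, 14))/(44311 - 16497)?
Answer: -20462/13907 + sqrt(11)/27814 ≈ -1.4712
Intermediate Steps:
m(X, B) = sqrt(-3 + B)
(-40924 + m(-208, 14))/(44311 - 16497) = (-40924 + sqrt(-3 + 14))/(44311 - 16497) = (-40924 + sqrt(11))/27814 = (-40924 + sqrt(11))*(1/27814) = -20462/13907 + sqrt(11)/27814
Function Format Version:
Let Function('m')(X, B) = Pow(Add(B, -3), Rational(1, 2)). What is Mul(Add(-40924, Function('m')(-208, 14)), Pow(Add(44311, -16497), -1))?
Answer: Add(Rational(-20462, 13907), Mul(Rational(1, 27814), Pow(11, Rational(1, 2)))) ≈ -1.4712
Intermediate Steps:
Function('m')(X, B) = Pow(Add(-3, B), Rational(1, 2))
Mul(Add(-40924, Function('m')(-208, 14)), Pow(Add(44311, -16497), -1)) = Mul(Add(-40924, Pow(Add(-3, 14), Rational(1, 2))), Pow(Add(44311, -16497), -1)) = Mul(Add(-40924, Pow(11, Rational(1, 2))), Pow(27814, -1)) = Mul(Add(-40924, Pow(11, Rational(1, 2))), Rational(1, 27814)) = Add(Rational(-20462, 13907), Mul(Rational(1, 27814), Pow(11, Rational(1, 2))))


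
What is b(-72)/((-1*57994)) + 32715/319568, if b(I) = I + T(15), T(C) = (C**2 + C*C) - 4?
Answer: 888877639/9266513296 ≈ 0.095924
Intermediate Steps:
T(C) = -4 + 2*C**2 (T(C) = (C**2 + C**2) - 4 = 2*C**2 - 4 = -4 + 2*C**2)
b(I) = 446 + I (b(I) = I + (-4 + 2*15**2) = I + (-4 + 2*225) = I + (-4 + 450) = I + 446 = 446 + I)
b(-72)/((-1*57994)) + 32715/319568 = (446 - 72)/((-1*57994)) + 32715/319568 = 374/(-57994) + 32715*(1/319568) = 374*(-1/57994) + 32715/319568 = -187/28997 + 32715/319568 = 888877639/9266513296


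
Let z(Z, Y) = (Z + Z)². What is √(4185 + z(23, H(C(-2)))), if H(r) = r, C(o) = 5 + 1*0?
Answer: √6301 ≈ 79.379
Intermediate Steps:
C(o) = 5 (C(o) = 5 + 0 = 5)
z(Z, Y) = 4*Z² (z(Z, Y) = (2*Z)² = 4*Z²)
√(4185 + z(23, H(C(-2)))) = √(4185 + 4*23²) = √(4185 + 4*529) = √(4185 + 2116) = √6301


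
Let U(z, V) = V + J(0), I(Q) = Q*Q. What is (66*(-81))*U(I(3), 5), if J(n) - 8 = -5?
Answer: -42768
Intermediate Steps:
J(n) = 3 (J(n) = 8 - 5 = 3)
I(Q) = Q²
U(z, V) = 3 + V (U(z, V) = V + 3 = 3 + V)
(66*(-81))*U(I(3), 5) = (66*(-81))*(3 + 5) = -5346*8 = -42768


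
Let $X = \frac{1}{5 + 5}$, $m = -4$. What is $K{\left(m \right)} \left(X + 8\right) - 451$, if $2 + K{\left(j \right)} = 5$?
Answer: $- \frac{4267}{10} \approx -426.7$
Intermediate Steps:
$K{\left(j \right)} = 3$ ($K{\left(j \right)} = -2 + 5 = 3$)
$X = \frac{1}{10} \approx 0.1$
$K{\left(m \right)} \left(X + 8\right) - 451 = 3 \left(\frac{1}{10} + 8\right) - 451 = 3 \cdot \frac{81}{10} - 451 = \frac{243}{10} - 451 = - \frac{4267}{10}$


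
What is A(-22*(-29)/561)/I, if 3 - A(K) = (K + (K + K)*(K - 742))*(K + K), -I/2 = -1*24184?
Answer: 508476329/6416063568 ≈ 0.079250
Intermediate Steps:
I = 48368 (I = -(-2)*24184 = -2*(-24184) = 48368)
A(K) = 3 - 2*K*(K + 2*K*(-742 + K)) (A(K) = 3 - (K + (K + K)*(K - 742))*(K + K) = 3 - (K + (2*K)*(-742 + K))*2*K = 3 - (K + 2*K*(-742 + K))*2*K = 3 - 2*K*(K + 2*K*(-742 + K)))
A(-22*(-29)/561)/I = (3 - 4*(-22*(-29)/561)³ + 2966*(-22*(-29)/561)²)/48368 = (3 - 4*(638*(1/561))³ + 2966*(638*(1/561))²)*(1/48368) = (3 - 4*(58/51)³ + 2966*(58/51)²)*(1/48368) = (3 - 4*195112/132651 + 2966*(3364/2601))*(1/48368) = (3 - 780448/132651 + 9977624/2601)*(1/48368) = (508476329/132651)*(1/48368) = 508476329/6416063568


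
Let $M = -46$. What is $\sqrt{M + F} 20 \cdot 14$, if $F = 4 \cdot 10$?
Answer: $280 i \sqrt{6} \approx 685.86 i$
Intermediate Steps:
$F = 40$
$\sqrt{M + F} 20 \cdot 14 = \sqrt{-46 + 40} \cdot 20 \cdot 14 = \sqrt{-6} \cdot 20 \cdot 14 = i \sqrt{6} \cdot 20 \cdot 14 = 20 i \sqrt{6} \cdot 14 = 280 i \sqrt{6}$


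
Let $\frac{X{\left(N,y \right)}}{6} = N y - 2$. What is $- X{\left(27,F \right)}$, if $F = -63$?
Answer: $10218$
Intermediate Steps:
$X{\left(N,y \right)} = -12 + 6 N y$ ($X{\left(N,y \right)} = 6 \left(N y - 2\right) = 6 \left(-2 + N y\right) = -12 + 6 N y$)
$- X{\left(27,F \right)} = - (-12 + 6 \cdot 27 \left(-63\right)) = - (-12 - 10206) = \left(-1\right) \left(-10218\right) = 10218$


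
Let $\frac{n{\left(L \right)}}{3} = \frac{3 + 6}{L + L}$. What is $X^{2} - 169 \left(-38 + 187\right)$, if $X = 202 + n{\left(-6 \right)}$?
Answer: $\frac{235505}{16} \approx 14719.0$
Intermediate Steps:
$n{\left(L \right)} = \frac{27}{2 L}$ ($n{\left(L \right)} = 3 \frac{3 + 6}{L + L} = 3 \frac{9}{2 L} = \frac{27}{2 L}$)
$X = \frac{799}{4}$ ($X = 202 + \frac{27}{2 \left(-6\right)} = 202 + \frac{27}{2} \left(- \frac{1}{6}\right) = 202 - \frac{9}{4} = \frac{799}{4} \approx 199.75$)
$X^{2} - 169 \left(-38 + 187\right) = \left(\frac{799}{4}\right)^{2} - 169 \left(-38 + 187\right) = \frac{638401}{16} - 169 \cdot 149 = \frac{638401}{16} - 25181 = \frac{235505}{16}$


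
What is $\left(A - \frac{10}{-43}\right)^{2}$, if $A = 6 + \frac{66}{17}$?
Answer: $\frac{54671236}{534361} \approx 102.31$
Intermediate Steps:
$A = \frac{168}{17}$ ($A = 6 + 66 \cdot \frac{1}{17} = 6 + \frac{66}{17} = \frac{168}{17} \approx 9.8824$)
$\left(A - \frac{10}{-43}\right)^{2} = \left(\frac{168}{17} - \frac{10}{-43}\right)^{2} = \left(\frac{168}{17} - - \frac{10}{43}\right)^{2} = \left(\frac{168}{17} + \frac{10}{43}\right)^{2} = \left(\frac{7394}{731}\right)^{2} = \frac{54671236}{534361}$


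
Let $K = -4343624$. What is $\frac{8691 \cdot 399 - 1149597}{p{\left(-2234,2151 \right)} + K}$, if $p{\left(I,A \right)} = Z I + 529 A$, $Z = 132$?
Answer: $- \frac{2318112}{3500633} \approx -0.6622$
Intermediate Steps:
$p{\left(I,A \right)} = 132 I + 529 A$
$\frac{8691 \cdot 399 - 1149597}{p{\left(-2234,2151 \right)} + K} = \frac{8691 \cdot 399 - 1149597}{\left(132 \left(-2234\right) + 529 \cdot 2151\right) - 4343624} = \frac{3467709 - 1149597}{\left(-294888 + 1137879\right) - 4343624} = \frac{2318112}{842991 - 4343624} = \frac{2318112}{-3500633} = 2318112 \left(- \frac{1}{3500633}\right) = - \frac{2318112}{3500633}$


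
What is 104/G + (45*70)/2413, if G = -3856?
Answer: 1486931/1163066 ≈ 1.2785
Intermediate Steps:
104/G + (45*70)/2413 = 104/(-3856) + (45*70)/2413 = 104*(-1/3856) + 3150*(1/2413) = -13/482 + 3150/2413 = 1486931/1163066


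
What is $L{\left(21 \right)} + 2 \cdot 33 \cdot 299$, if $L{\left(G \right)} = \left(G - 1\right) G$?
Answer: $20154$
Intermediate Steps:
$L{\left(G \right)} = G \left(-1 + G\right)$ ($L{\left(G \right)} = \left(-1 + G\right) G = G \left(-1 + G\right)$)
$L{\left(21 \right)} + 2 \cdot 33 \cdot 299 = 21 \left(-1 + 21\right) + 2 \cdot 33 \cdot 299 = 21 \cdot 20 + 66 \cdot 299 = 420 + 19734 = 20154$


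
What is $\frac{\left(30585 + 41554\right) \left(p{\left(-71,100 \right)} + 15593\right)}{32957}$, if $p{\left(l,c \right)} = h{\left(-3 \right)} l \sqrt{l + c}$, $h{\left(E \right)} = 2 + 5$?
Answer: $\frac{1124863427}{32957} - \frac{35853083 \sqrt{29}}{32957} \approx 28273.0$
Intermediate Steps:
$h{\left(E \right)} = 7$
$p{\left(l,c \right)} = 7 l \sqrt{c + l}$ ($p{\left(l,c \right)} = 7 l \sqrt{l + c} = 7 l \sqrt{c + l}$)
$\frac{\left(30585 + 41554\right) \left(p{\left(-71,100 \right)} + 15593\right)}{32957} = \frac{\left(30585 + 41554\right) \left(7 \left(-71\right) \sqrt{100 - 71} + 15593\right)}{32957} = 72139 \left(7 \left(-71\right) \sqrt{29} + 15593\right) \frac{1}{32957} = 72139 \left(- 497 \sqrt{29} + 15593\right) \frac{1}{32957} = 72139 \left(15593 - 497 \sqrt{29}\right) \frac{1}{32957} = \left(1124863427 - 35853083 \sqrt{29}\right) \frac{1}{32957} = \frac{1124863427}{32957} - \frac{35853083 \sqrt{29}}{32957}$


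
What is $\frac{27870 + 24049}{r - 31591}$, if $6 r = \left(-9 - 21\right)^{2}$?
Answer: $- \frac{51919}{31441} \approx -1.6513$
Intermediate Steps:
$r = 150$ ($r = \frac{\left(-9 - 21\right)^{2}}{6} = \frac{\left(-30\right)^{2}}{6} = \frac{1}{6} \cdot 900 = 150$)
$\frac{27870 + 24049}{r - 31591} = \frac{27870 + 24049}{150 - 31591} = \frac{51919}{-31441} = 51919 \left(- \frac{1}{31441}\right) = - \frac{51919}{31441}$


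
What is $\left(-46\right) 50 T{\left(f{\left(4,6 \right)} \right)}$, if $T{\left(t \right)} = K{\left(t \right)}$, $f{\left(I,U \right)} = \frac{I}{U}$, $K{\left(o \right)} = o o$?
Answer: $- \frac{9200}{9} \approx -1022.2$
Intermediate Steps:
$K{\left(o \right)} = o^{2}$
$T{\left(t \right)} = t^{2}$
$\left(-46\right) 50 T{\left(f{\left(4,6 \right)} \right)} = \left(-46\right) 50 \left(\frac{4}{6}\right)^{2} = - 2300 \left(4 \cdot \frac{1}{6}\right)^{2} = - 2300 \left(\frac{2}{3}\right)^{2} = \left(-2300\right) \frac{4}{9} = - \frac{9200}{9}$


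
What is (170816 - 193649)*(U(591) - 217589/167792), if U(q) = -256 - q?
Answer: 3249990151029/167792 ≈ 1.9369e+7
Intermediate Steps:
(170816 - 193649)*(U(591) - 217589/167792) = (170816 - 193649)*((-256 - 1*591) - 217589/167792) = -22833*((-256 - 591) - 217589*1/167792) = -22833*(-847 - 217589/167792) = -22833*(-142337413/167792) = 3249990151029/167792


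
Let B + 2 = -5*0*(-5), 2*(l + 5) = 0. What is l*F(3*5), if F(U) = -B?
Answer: -10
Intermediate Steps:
l = -5 (l = -5 + (½)*0 = -5 + 0 = -5)
B = -2 (B = -2 - 5*0*(-5) = -2 + 0*(-5) = -2 + 0 = -2)
F(U) = 2 (F(U) = -1*(-2) = 2)
l*F(3*5) = -5*2 = -10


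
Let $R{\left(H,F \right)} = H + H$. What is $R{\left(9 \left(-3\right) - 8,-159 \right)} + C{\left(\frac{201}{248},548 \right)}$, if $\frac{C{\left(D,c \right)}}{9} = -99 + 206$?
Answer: $893$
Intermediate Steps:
$R{\left(H,F \right)} = 2 H$
$C{\left(D,c \right)} = 963$ ($C{\left(D,c \right)} = 9 \left(-99 + 206\right) = 9 \cdot 107 = 963$)
$R{\left(9 \left(-3\right) - 8,-159 \right)} + C{\left(\frac{201}{248},548 \right)} = 2 \left(9 \left(-3\right) - 8\right) + 963 = 2 \left(-27 - 8\right) + 963 = 2 \left(-35\right) + 963 = -70 + 963 = 893$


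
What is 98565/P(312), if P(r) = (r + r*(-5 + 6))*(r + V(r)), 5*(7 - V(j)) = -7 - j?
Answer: 164275/398112 ≈ 0.41264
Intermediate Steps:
V(j) = 42/5 + j/5 (V(j) = 7 - (-7 - j)/5 = 7 + (7/5 + j/5) = 42/5 + j/5)
P(r) = 2*r*(42/5 + 6*r/5) (P(r) = (r + r*(-5 + 6))*(r + (42/5 + r/5)) = (r + r*1)*(42/5 + 6*r/5) = (r + r)*(42/5 + 6*r/5) = (2*r)*(42/5 + 6*r/5) = 2*r*(42/5 + 6*r/5))
98565/P(312) = 98565/(((12/5)*312*(7 + 312))) = 98565/(((12/5)*312*319)) = 98565/(1194336/5) = 98565*(5/1194336) = 164275/398112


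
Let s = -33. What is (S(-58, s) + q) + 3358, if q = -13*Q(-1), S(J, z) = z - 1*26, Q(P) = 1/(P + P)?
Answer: 6611/2 ≈ 3305.5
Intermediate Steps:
Q(P) = 1/(2*P)
S(J, z) = -26 + z (S(J, z) = z - 26 = -26 + z)
q = 13/2 (q = -13/(2*(-1)) = -13*(-1)/2 = -13*(-½) = 13/2 ≈ 6.5000)
(S(-58, s) + q) + 3358 = ((-26 - 33) + 13/2) + 3358 = (-59 + 13/2) + 3358 = -105/2 + 3358 = 6611/2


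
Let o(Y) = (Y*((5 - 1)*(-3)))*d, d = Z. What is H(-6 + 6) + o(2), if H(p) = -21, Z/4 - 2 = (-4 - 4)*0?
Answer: -213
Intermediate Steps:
Z = 8 (Z = 8 + 4*((-4 - 4)*0) = 8 + 4*(-8*0) = 8 + 4*0 = 8 + 0 = 8)
d = 8
o(Y) = -96*Y (o(Y) = (Y*((5 - 1)*(-3)))*8 = (Y*(4*(-3)))*8 = (Y*(-12))*8 = -12*Y*8 = -96*Y)
H(-6 + 6) + o(2) = -21 - 96*2 = -21 - 192 = -213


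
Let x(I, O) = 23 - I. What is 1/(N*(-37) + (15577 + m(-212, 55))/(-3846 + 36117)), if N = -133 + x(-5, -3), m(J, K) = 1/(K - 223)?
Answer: 5421528/21065253215 ≈ 0.00025737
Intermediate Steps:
m(J, K) = 1/(-223 + K)
N = -105 (N = -133 + (23 - 1*(-5)) = -133 + (23 + 5) = -133 + 28 = -105)
1/(N*(-37) + (15577 + m(-212, 55))/(-3846 + 36117)) = 1/(-105*(-37) + (15577 + 1/(-223 + 55))/(-3846 + 36117)) = 1/(3885 + (15577 + 1/(-168))/32271) = 1/(3885 + (15577 - 1/168)*(1/32271)) = 1/(3885 + (2616935/168)*(1/32271)) = 1/(3885 + 2616935/5421528) = 1/(21065253215/5421528) = 5421528/21065253215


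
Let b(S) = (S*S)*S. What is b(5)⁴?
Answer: 244140625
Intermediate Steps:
b(S) = S³ (b(S) = S²*S = S³)
b(5)⁴ = (5³)⁴ = 125⁴ = 244140625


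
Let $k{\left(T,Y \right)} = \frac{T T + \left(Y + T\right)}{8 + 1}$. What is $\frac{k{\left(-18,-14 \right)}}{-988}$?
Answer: $- \frac{73}{2223} \approx -0.032839$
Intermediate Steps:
$k{\left(T,Y \right)} = \frac{T}{9} + \frac{Y}{9} + \frac{T^{2}}{9}$ ($k{\left(T,Y \right)} = \frac{T^{2} + \left(T + Y\right)}{9} = \left(T + Y + T^{2}\right) \frac{1}{9} = \frac{T}{9} + \frac{Y}{9} + \frac{T^{2}}{9}$)
$\frac{k{\left(-18,-14 \right)}}{-988} = \frac{\frac{1}{9} \left(-18\right) + \frac{1}{9} \left(-14\right) + \frac{\left(-18\right)^{2}}{9}}{-988} = \left(-2 - \frac{14}{9} + \frac{1}{9} \cdot 324\right) \left(- \frac{1}{988}\right) = \left(-2 - \frac{14}{9} + 36\right) \left(- \frac{1}{988}\right) = \frac{292}{9} \left(- \frac{1}{988}\right) = - \frac{73}{2223}$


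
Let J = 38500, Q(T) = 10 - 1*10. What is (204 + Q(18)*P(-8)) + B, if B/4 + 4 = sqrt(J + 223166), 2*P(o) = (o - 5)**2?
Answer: 188 + 12*sqrt(29074) ≈ 2234.1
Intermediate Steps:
Q(T) = 0 (Q(T) = 10 - 10 = 0)
P(o) = (-5 + o)**2/2 (P(o) = (o - 5)**2/2 = (-5 + o)**2/2)
B = -16 + 12*sqrt(29074) (B = -16 + 4*sqrt(38500 + 223166) = -16 + 4*sqrt(261666) = -16 + 4*(3*sqrt(29074)) = -16 + 12*sqrt(29074) ≈ 2030.1)
(204 + Q(18)*P(-8)) + B = (204 + 0*((-5 - 8)**2/2)) + (-16 + 12*sqrt(29074)) = (204 + 0*((1/2)*(-13)**2)) + (-16 + 12*sqrt(29074)) = (204 + 0*((1/2)*169)) + (-16 + 12*sqrt(29074)) = (204 + 0*(169/2)) + (-16 + 12*sqrt(29074)) = (204 + 0) + (-16 + 12*sqrt(29074)) = 204 + (-16 + 12*sqrt(29074)) = 188 + 12*sqrt(29074)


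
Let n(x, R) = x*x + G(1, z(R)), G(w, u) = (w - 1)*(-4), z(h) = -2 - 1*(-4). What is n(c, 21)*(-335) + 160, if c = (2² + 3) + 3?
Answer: -33340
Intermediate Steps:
c = 10 (c = (4 + 3) + 3 = 7 + 3 = 10)
z(h) = 2 (z(h) = -2 + 4 = 2)
G(w, u) = 4 - 4*w (G(w, u) = (-1 + w)*(-4) = 4 - 4*w)
n(x, R) = x² (n(x, R) = x*x + (4 - 4*1) = x² + (4 - 4) = x² + 0 = x²)
n(c, 21)*(-335) + 160 = 10²*(-335) + 160 = 100*(-335) + 160 = -33500 + 160 = -33340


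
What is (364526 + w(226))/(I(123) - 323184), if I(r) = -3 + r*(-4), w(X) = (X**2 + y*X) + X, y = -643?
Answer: -90170/107893 ≈ -0.83574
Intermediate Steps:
w(X) = X**2 - 642*X (w(X) = (X**2 - 643*X) + X = X**2 - 642*X)
I(r) = -3 - 4*r
(364526 + w(226))/(I(123) - 323184) = (364526 + 226*(-642 + 226))/((-3 - 4*123) - 323184) = (364526 + 226*(-416))/((-3 - 492) - 323184) = (364526 - 94016)/(-495 - 323184) = 270510/(-323679) = 270510*(-1/323679) = -90170/107893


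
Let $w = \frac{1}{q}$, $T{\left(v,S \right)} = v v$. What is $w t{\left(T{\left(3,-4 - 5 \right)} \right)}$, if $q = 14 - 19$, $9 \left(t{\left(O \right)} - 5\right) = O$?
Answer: $- \frac{6}{5} \approx -1.2$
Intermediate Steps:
$T{\left(v,S \right)} = v^{2}$
$t{\left(O \right)} = 5 + \frac{O}{9}$
$q = -5$
$w = - \frac{1}{5}$ ($w = \frac{1}{-5} = - \frac{1}{5} \approx -0.2$)
$w t{\left(T{\left(3,-4 - 5 \right)} \right)} = - \frac{5 + \frac{3^{2}}{9}}{5} = - \frac{5 + \frac{1}{9} \cdot 9}{5} = - \frac{5 + 1}{5} = \left(- \frac{1}{5}\right) 6 = - \frac{6}{5}$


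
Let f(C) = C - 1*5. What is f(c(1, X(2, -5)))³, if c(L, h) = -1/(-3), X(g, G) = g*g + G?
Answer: -2744/27 ≈ -101.63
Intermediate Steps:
X(g, G) = G + g² (X(g, G) = g² + G = G + g²)
c(L, h) = ⅓ (c(L, h) = -1*(-⅓) = ⅓)
f(C) = -5 + C (f(C) = C - 5 = -5 + C)
f(c(1, X(2, -5)))³ = (-5 + ⅓)³ = (-14/3)³ = -2744/27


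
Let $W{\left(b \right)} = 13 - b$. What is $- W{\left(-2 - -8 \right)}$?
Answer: $-7$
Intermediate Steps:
$- W{\left(-2 - -8 \right)} = - (13 - \left(-2 - -8\right)) = - (13 - \left(-2 + 8\right)) = - (13 - 6) = \left(-1\right) 7 = -7$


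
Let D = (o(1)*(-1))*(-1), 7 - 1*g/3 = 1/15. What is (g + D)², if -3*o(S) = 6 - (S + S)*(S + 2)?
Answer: 10816/25 ≈ 432.64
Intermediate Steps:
g = 104/5 (g = 21 - 3/15 = 21 - 3*1/15 = 21 - ⅕ = 104/5 ≈ 20.800)
o(S) = -2 + 2*S*(2 + S)/3 (o(S) = -(6 - (S + S)*(S + 2))/3 = -(6 - 2*S*(2 + S))/3 = -2 + 2*S*(2 + S)/3)
D = 0 (D = ((-2 + (⅔)*1² + (4/3)*1)*(-1))*(-1) = ((-2 + (⅔)*1 + 4/3)*(-1))*(-1) = ((-2 + ⅔ + 4/3)*(-1))*(-1) = (0*(-1))*(-1) = 0*(-1) = 0)
(g + D)² = (104/5 + 0)² = (104/5)² = 10816/25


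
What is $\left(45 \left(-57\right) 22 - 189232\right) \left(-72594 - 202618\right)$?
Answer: $67609130344$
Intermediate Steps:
$\left(45 \left(-57\right) 22 - 189232\right) \left(-72594 - 202618\right) = \left(\left(-2565\right) 22 + \left(-245038 + 55806\right)\right) \left(-275212\right) = \left(-56430 - 189232\right) \left(-275212\right) = \left(-245662\right) \left(-275212\right) = 67609130344$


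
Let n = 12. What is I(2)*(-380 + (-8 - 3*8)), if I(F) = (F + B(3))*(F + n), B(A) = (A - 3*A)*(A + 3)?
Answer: 196112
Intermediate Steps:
B(A) = -2*A*(3 + A) (B(A) = (-2*A)*(3 + A) = -2*A*(3 + A))
I(F) = (-36 + F)*(12 + F) (I(F) = (F - 2*3*(3 + 3))*(F + 12) = (F - 2*3*6)*(12 + F) = (F - 36)*(12 + F) = (-36 + F)*(12 + F))
I(2)*(-380 + (-8 - 3*8)) = (-432 + 2² - 24*2)*(-380 + (-8 - 3*8)) = (-432 + 4 - 48)*(-380 + (-8 - 24)) = -476*(-380 - 32) = -476*(-412) = 196112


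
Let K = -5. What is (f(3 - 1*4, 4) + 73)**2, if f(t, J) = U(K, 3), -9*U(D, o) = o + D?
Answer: 434281/81 ≈ 5361.5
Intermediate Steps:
U(D, o) = -D/9 - o/9 (U(D, o) = -(o + D)/9 = -(D + o)/9 = -D/9 - o/9)
f(t, J) = 2/9 (f(t, J) = -1/9*(-5) - 1/9*3 = 5/9 - 1/3 = 2/9)
(f(3 - 1*4, 4) + 73)**2 = (2/9 + 73)**2 = (659/9)**2 = 434281/81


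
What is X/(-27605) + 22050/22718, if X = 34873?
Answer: -91777282/313565195 ≈ -0.29269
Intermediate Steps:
X/(-27605) + 22050/22718 = 34873/(-27605) + 22050/22718 = 34873*(-1/27605) + 22050*(1/22718) = -34873/27605 + 11025/11359 = -91777282/313565195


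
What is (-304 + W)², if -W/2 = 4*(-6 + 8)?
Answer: 102400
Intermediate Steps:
W = -16 (W = -8*(-6 + 8) = -8*2 = -2*8 = -16)
(-304 + W)² = (-304 - 16)² = (-320)² = 102400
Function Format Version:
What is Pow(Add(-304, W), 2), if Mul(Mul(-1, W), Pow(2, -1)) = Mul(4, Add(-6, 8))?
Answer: 102400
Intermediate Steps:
W = -16 (W = Mul(-2, Mul(4, Add(-6, 8))) = Mul(-2, Mul(4, 2)) = Mul(-2, 8) = -16)
Pow(Add(-304, W), 2) = Pow(Add(-304, -16), 2) = Pow(-320, 2) = 102400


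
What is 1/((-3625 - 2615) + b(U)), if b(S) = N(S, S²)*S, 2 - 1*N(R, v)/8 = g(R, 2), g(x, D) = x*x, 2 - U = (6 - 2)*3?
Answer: 1/1600 ≈ 0.00062500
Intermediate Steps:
U = -10 (U = 2 - (6 - 2)*3 = 2 - 4*3 = 2 - 1*12 = 2 - 12 = -10)
g(x, D) = x²
N(R, v) = 16 - 8*R²
b(S) = S*(16 - 8*S²) (b(S) = (16 - 8*S²)*S = S*(16 - 8*S²))
1/((-3625 - 2615) + b(U)) = 1/((-3625 - 2615) + 8*(-10)*(2 - 1*(-10)²)) = 1/(-6240 + 8*(-10)*(2 - 1*100)) = 1/(-6240 + 8*(-10)*(2 - 100)) = 1/(-6240 + 8*(-10)*(-98)) = 1/(-6240 + 7840) = 1/1600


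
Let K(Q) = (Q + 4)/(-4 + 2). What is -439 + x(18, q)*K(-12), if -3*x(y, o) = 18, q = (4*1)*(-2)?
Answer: -463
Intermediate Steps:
K(Q) = -2 - Q/2 (K(Q) = (4 + Q)/(-2) = (4 + Q)*(-1/2) = -2 - Q/2)
q = -8 (q = 4*(-2) = -8)
x(y, o) = -6 (x(y, o) = -1/3*18 = -6)
-439 + x(18, q)*K(-12) = -439 - 6*(-2 - 1/2*(-12)) = -439 - 6*(-2 + 6) = -439 - 6*4 = -439 - 24 = -463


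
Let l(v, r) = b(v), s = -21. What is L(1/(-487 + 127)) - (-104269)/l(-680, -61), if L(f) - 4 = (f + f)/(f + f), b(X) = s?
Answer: -104164/21 ≈ -4960.2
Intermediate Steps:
b(X) = -21
l(v, r) = -21
L(f) = 5 (L(f) = 4 + (f + f)/(f + f) = 4 + (2*f)/((2*f)) = 4 + (2*f)*(1/(2*f)) = 4 + 1 = 5)
L(1/(-487 + 127)) - (-104269)/l(-680, -61) = 5 - (-104269)/(-21) = 5 - (-104269)*(-1)/21 = 5 - 1*104269/21 = 5 - 104269/21 = -104164/21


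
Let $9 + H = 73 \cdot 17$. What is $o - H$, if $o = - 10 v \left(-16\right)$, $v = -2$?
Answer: $-1552$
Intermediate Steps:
$H = 1232$ ($H = -9 + 73 \cdot 17 = -9 + 1241 = 1232$)
$o = -320$ ($o = \left(-10\right) \left(-2\right) \left(-16\right) = 20 \left(-16\right) = -320$)
$o - H = -320 - 1232 = -1552$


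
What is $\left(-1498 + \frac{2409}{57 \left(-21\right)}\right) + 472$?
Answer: $- \frac{410177}{399} \approx -1028.0$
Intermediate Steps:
$\left(-1498 + \frac{2409}{57 \left(-21\right)}\right) + 472 = \left(-1498 + \frac{2409}{-1197}\right) + 472 = \left(-1498 + 2409 \left(- \frac{1}{1197}\right)\right) + 472 = \left(-1498 - \frac{803}{399}\right) + 472 = - \frac{598505}{399} + 472 = - \frac{410177}{399}$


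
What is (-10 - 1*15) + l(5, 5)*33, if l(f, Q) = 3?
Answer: 74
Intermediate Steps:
(-10 - 1*15) + l(5, 5)*33 = (-10 - 1*15) + 3*33 = (-10 - 15) + 99 = -25 + 99 = 74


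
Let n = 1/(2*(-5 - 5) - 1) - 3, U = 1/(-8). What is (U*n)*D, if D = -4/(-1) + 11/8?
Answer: 43/21 ≈ 2.0476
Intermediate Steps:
U = -⅛ ≈ -0.12500
D = 43/8 (D = -4*(-1) + 11*(⅛) = 4 + 11/8 = 43/8 ≈ 5.3750)
n = -64/21 (n = 1/(2*(-10) - 1) - 3 = 1/(-20 - 1) - 3 = 1/(-21) - 3 = -1/21 - 3 = -64/21 ≈ -3.0476)
(U*n)*D = -⅛*(-64/21)*(43/8) = (8/21)*(43/8) = 43/21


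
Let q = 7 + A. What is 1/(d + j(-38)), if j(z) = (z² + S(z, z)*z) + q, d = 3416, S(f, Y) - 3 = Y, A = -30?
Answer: 1/6167 ≈ 0.00016215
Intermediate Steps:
S(f, Y) = 3 + Y
q = -23 (q = 7 - 30 = -23)
j(z) = -23 + z² + z*(3 + z) (j(z) = (z² + (3 + z)*z) - 23 = (z² + z*(3 + z)) - 23 = -23 + z² + z*(3 + z))
1/(d + j(-38)) = 1/(3416 + (-23 + (-38)² - 38*(3 - 38))) = 1/(3416 + (-23 + 1444 - 38*(-35))) = 1/(3416 + (-23 + 1444 + 1330)) = 1/(3416 + 2751) = 1/6167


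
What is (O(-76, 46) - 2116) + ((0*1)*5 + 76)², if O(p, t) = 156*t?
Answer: 10836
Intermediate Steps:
(O(-76, 46) - 2116) + ((0*1)*5 + 76)² = (156*46 - 2116) + ((0*1)*5 + 76)² = (7176 - 2116) + (0*5 + 76)² = 5060 + (0 + 76)² = 5060 + 76² = 5060 + 5776 = 10836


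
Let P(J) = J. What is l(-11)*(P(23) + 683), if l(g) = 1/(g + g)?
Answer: -353/11 ≈ -32.091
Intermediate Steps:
l(g) = 1/(2*g)
l(-11)*(P(23) + 683) = ((1/2)/(-11))*(23 + 683) = ((1/2)*(-1/11))*706 = -1/22*706 = -353/11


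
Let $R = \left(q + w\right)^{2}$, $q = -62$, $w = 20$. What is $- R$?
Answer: $-1764$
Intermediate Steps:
$R = 1764$ ($R = \left(-62 + 20\right)^{2} = \left(-42\right)^{2} = 1764$)
$- R = \left(-1\right) 1764 = -1764$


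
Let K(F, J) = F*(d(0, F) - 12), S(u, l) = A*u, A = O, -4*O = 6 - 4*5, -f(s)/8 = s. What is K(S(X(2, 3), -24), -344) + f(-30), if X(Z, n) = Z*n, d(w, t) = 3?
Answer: 51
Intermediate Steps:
f(s) = -8*s
O = 7/2 (O = -(6 - 4*5)/4 = -(6 - 20)/4 = -¼*(-14) = 7/2 ≈ 3.5000)
A = 7/2 ≈ 3.5000
S(u, l) = 7*u/2
K(F, J) = -9*F (K(F, J) = F*(3 - 12) = F*(-9) = -9*F)
K(S(X(2, 3), -24), -344) + f(-30) = -63*2*3/2 - 8*(-30) = -63*6/2 + 240 = -9*21 + 240 = -189 + 240 = 51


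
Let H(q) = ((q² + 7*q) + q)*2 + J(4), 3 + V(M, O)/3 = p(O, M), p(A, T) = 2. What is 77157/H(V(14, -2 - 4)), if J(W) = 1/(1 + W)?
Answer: -385785/149 ≈ -2589.2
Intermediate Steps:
V(M, O) = -3 (V(M, O) = -9 + 3*2 = -9 + 6 = -3)
H(q) = ⅕ + 2*q² + 16*q (H(q) = ((q² + 7*q) + q)*2 + 1/(1 + 4) = (q² + 8*q)*2 + 1/5 = (2*q² + 16*q) + ⅕ = ⅕ + 2*q² + 16*q)
77157/H(V(14, -2 - 4)) = 77157/(⅕ + 2*(-3)² + 16*(-3)) = 77157/(⅕ + 2*9 - 48) = 77157/(⅕ + 18 - 48) = 77157/(-149/5) = 77157*(-5/149) = -385785/149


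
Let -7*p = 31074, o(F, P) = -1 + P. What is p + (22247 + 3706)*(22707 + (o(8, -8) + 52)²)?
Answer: 4461082002/7 ≈ 6.3730e+8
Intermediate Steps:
p = -31074/7 (p = -⅐*31074 = -31074/7 ≈ -4439.1)
p + (22247 + 3706)*(22707 + (o(8, -8) + 52)²) = -31074/7 + (22247 + 3706)*(22707 + ((-1 - 8) + 52)²) = -31074/7 + 25953*(22707 + (-9 + 52)²) = -31074/7 + 25953*(22707 + 43²) = -31074/7 + 25953*(22707 + 1849) = -31074/7 + 25953*24556 = -31074/7 + 637301868 = 4461082002/7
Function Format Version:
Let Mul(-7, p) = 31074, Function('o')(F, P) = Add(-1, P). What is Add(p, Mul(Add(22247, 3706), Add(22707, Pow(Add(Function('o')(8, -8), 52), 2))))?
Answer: Rational(4461082002, 7) ≈ 6.3730e+8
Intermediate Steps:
p = Rational(-31074, 7) (p = Mul(Rational(-1, 7), 31074) = Rational(-31074, 7) ≈ -4439.1)
Add(p, Mul(Add(22247, 3706), Add(22707, Pow(Add(Function('o')(8, -8), 52), 2)))) = Add(Rational(-31074, 7), Mul(Add(22247, 3706), Add(22707, Pow(Add(Add(-1, -8), 52), 2)))) = Add(Rational(-31074, 7), Mul(25953, Add(22707, Pow(Add(-9, 52), 2)))) = Add(Rational(-31074, 7), Mul(25953, Add(22707, Pow(43, 2)))) = Add(Rational(-31074, 7), Mul(25953, Add(22707, 1849))) = Add(Rational(-31074, 7), Mul(25953, 24556)) = Add(Rational(-31074, 7), 637301868) = Rational(4461082002, 7)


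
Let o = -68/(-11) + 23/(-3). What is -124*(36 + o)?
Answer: -141236/33 ≈ -4279.9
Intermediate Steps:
o = -49/33 (o = -68*(-1/11) + 23*(-⅓) = 68/11 - 23/3 = -49/33 ≈ -1.4848)
-124*(36 + o) = -124*(36 - 49/33) = -124*1139/33 = -141236/33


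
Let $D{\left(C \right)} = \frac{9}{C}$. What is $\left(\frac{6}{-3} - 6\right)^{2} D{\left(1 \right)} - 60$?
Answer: $516$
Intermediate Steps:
$\left(\frac{6}{-3} - 6\right)^{2} D{\left(1 \right)} - 60 = \left(\frac{6}{-3} - 6\right)^{2} \cdot \frac{9}{1} - 60 = \left(6 \left(- \frac{1}{3}\right) - 6\right)^{2} \cdot 9 \cdot 1 - 60 = \left(-2 - 6\right)^{2} \cdot 9 - 60 = \left(-8\right)^{2} \cdot 9 - 60 = 64 \cdot 9 - 60 = 576 - 60 = 516$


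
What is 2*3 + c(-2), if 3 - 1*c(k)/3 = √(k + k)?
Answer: 15 - 6*I ≈ 15.0 - 6.0*I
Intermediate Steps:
c(k) = 9 - 3*√2*√k (c(k) = 9 - 3*√(k + k) = 9 - 3*√2*√k)
2*3 + c(-2) = 2*3 + (9 - 3*√2*√(-2)) = 6 + (9 - 3*√2*I*√2) = 6 + (9 - 6*I) = 15 - 6*I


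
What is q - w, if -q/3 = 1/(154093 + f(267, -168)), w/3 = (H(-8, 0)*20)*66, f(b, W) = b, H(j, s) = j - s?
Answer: 4890124797/154360 ≈ 31680.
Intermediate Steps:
w = -31680 (w = 3*(((-8 - 1*0)*20)*66) = 3*(((-8 + 0)*20)*66) = 3*(-8*20*66) = 3*(-160*66) = 3*(-10560) = -31680)
q = -3/154360 (q = -3/(154093 + 267) = -3/154360 ≈ -1.9435e-5)
q - w = -3/154360 - 1*(-31680) = -3/154360 + 31680 = 4890124797/154360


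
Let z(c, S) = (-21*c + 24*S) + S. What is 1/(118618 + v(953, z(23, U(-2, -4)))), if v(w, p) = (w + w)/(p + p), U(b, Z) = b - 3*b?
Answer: 383/45429741 ≈ 8.4306e-6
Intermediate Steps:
U(b, Z) = -2*b
z(c, S) = -21*c + 25*S
v(w, p) = w/p (v(w, p) = (2*w)/((2*p)) = (2*w)*(1/(2*p)) = w/p)
1/(118618 + v(953, z(23, U(-2, -4)))) = 1/(118618 + 953/(-21*23 + 25*(-2*(-2)))) = 1/(118618 + 953/(-483 + 25*4)) = 1/(118618 + 953/(-483 + 100)) = 1/(118618 + 953/(-383)) = 1/(118618 + 953*(-1/383)) = 1/(118618 - 953/383) = 1/(45429741/383) = 383/45429741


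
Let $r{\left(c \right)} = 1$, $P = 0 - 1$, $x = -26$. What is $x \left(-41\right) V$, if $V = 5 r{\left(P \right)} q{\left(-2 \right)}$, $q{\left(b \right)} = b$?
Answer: $-10660$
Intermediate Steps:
$P = -1$ ($P = 0 - 1 = -1$)
$V = -10$ ($V = 5 \cdot 1 \left(-2\right) = 5 \left(-2\right) = -10$)
$x \left(-41\right) V = \left(-26\right) \left(-41\right) \left(-10\right) = 1066 \left(-10\right) = -10660$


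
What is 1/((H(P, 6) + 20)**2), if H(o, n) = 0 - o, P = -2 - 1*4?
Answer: 1/676 ≈ 0.0014793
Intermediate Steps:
P = -6 (P = -2 - 4 = -6)
H(o, n) = -o
1/((H(P, 6) + 20)**2) = 1/((-1*(-6) + 20)**2) = 1/((6 + 20)**2) = 1/(26**2) = 1/676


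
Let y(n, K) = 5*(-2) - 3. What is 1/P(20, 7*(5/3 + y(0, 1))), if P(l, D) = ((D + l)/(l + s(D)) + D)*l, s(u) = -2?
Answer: -27/44620 ≈ -0.00060511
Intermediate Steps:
y(n, K) = -13 (y(n, K) = -10 - 3 = -13)
P(l, D) = l*(D + (D + l)/(-2 + l)) (P(l, D) = ((D + l)/(l - 2) + D)*l = ((D + l)/(-2 + l) + D)*l = (D + (D + l)/(-2 + l))*l = l*(D + (D + l)/(-2 + l)))
1/P(20, 7*(5/3 + y(0, 1))) = 1/(20*(20 - 7*(5/3 - 13) + (7*(5/3 - 13))*20)/(-2 + 20)) = 1/(20*(20 - 7*(5*(⅓) - 13) + (7*(5*(⅓) - 13))*20)/18) = 1/(20*(1/18)*(20 - 7*(5/3 - 13) + (7*(5/3 - 13))*20)) = 1/(20*(1/18)*(20 - 7*(-34)/3 + (7*(-34/3))*20)) = 1/(20*(1/18)*(20 - 1*(-238/3) - 238/3*20)) = 1/(20*(1/18)*(20 + 238/3 - 4760/3)) = 1/(20*(1/18)*(-4462/3)) = 1/(-44620/27) = -27/44620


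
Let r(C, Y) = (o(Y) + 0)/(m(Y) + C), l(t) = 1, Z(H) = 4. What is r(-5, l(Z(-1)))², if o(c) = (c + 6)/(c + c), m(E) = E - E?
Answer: 49/100 ≈ 0.49000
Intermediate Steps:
m(E) = 0
o(c) = (6 + c)/(2*c) (o(c) = (6 + c)/((2*c)) = (6 + c)*(1/(2*c)) = (6 + c)/(2*c))
r(C, Y) = (6 + Y)/(2*C*Y) (r(C, Y) = ((6 + Y)/(2*Y) + 0)/(0 + C) = ((6 + Y)/(2*Y))/C = (6 + Y)/(2*C*Y))
r(-5, l(Z(-1)))² = ((½)*(6 + 1)/(-5*1))² = ((½)*(-⅕)*1*7)² = (-7/10)² = 49/100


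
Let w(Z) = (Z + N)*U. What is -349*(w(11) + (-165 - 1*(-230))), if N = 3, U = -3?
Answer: -8027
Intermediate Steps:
w(Z) = -9 - 3*Z (w(Z) = (Z + 3)*(-3) = (3 + Z)*(-3) = -9 - 3*Z)
-349*(w(11) + (-165 - 1*(-230))) = -349*((-9 - 3*11) + (-165 - 1*(-230))) = -349*((-9 - 33) + (-165 + 230)) = -349*(-42 + 65) = -349*23 = -8027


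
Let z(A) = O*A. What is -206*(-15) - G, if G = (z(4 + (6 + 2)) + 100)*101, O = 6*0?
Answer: -7010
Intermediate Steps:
O = 0
z(A) = 0 (z(A) = 0*A = 0)
G = 10100 (G = (0 + 100)*101 = 100*101 = 10100)
-206*(-15) - G = -206*(-15) - 1*10100 = 3090 - 10100 = -7010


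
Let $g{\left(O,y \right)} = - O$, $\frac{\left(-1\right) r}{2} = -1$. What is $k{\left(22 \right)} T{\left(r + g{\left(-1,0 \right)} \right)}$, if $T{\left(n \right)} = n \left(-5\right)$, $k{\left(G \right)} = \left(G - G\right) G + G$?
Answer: $-330$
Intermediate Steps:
$r = 2$ ($r = \left(-2\right) \left(-1\right) = 2$)
$k{\left(G \right)} = G$ ($k{\left(G \right)} = 0 G + G = 0 + G = G$)
$T{\left(n \right)} = - 5 n$
$k{\left(22 \right)} T{\left(r + g{\left(-1,0 \right)} \right)} = 22 \left(- 5 \left(2 - -1\right)\right) = 22 \left(- 5 \left(2 + 1\right)\right) = 22 \left(\left(-5\right) 3\right) = 22 \left(-15\right) = -330$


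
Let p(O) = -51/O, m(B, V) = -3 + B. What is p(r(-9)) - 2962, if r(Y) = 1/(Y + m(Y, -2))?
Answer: -1891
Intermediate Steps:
r(Y) = 1/(-3 + 2*Y) (r(Y) = 1/(Y + (-3 + Y)) = 1/(-3 + 2*Y))
p(r(-9)) - 2962 = -51/(1/(-3 + 2*(-9))) - 2962 = -51/(1/(-3 - 18)) - 2962 = -51/(1/(-21)) - 2962 = -51/(-1/21) - 2962 = -51*(-21) - 2962 = 1071 - 2962 = -1891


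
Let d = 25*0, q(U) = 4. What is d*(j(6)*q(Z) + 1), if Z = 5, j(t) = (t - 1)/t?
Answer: 0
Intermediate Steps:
j(t) = (-1 + t)/t
d = 0
d*(j(6)*q(Z) + 1) = 0*(((-1 + 6)/6)*4 + 1) = 0*(((⅙)*5)*4 + 1) = 0*((⅚)*4 + 1) = 0*(10/3 + 1) = 0*(13/3) = 0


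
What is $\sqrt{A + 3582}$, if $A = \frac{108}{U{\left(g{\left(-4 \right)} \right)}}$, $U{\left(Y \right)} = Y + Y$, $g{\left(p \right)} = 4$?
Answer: $\frac{3 \sqrt{1598}}{2} \approx 59.962$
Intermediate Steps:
$U{\left(Y \right)} = 2 Y$
$A = \frac{27}{2}$ ($A = \frac{108}{2 \cdot 4} = \frac{108}{8} = 108 \cdot \frac{1}{8} = \frac{27}{2} \approx 13.5$)
$\sqrt{A + 3582} = \sqrt{\frac{27}{2} + 3582} = \sqrt{\frac{7191}{2}} = \frac{3 \sqrt{1598}}{2}$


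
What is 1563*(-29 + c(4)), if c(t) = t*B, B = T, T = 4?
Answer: -20319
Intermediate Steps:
B = 4
c(t) = 4*t (c(t) = t*4 = 4*t)
1563*(-29 + c(4)) = 1563*(-29 + 4*4) = 1563*(-29 + 16) = 1563*(-13) = -20319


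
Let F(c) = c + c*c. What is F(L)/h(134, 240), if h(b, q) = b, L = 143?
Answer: 10296/67 ≈ 153.67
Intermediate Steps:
F(c) = c + c²
F(L)/h(134, 240) = (143*(1 + 143))/134 = (143*144)*(1/134) = 20592*(1/134) = 10296/67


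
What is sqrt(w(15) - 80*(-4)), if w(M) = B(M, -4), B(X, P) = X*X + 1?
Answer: sqrt(546) ≈ 23.367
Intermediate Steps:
B(X, P) = 1 + X**2 (B(X, P) = X**2 + 1 = 1 + X**2)
w(M) = 1 + M**2
sqrt(w(15) - 80*(-4)) = sqrt((1 + 15**2) - 80*(-4)) = sqrt((1 + 225) + 320) = sqrt(226 + 320) = sqrt(546)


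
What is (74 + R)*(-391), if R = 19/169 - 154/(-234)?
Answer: -44466866/1521 ≈ -29235.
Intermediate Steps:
R = 1172/1521 (R = 19*(1/169) - 154*(-1/234) = 19/169 + 77/117 = 1172/1521 ≈ 0.77055)
(74 + R)*(-391) = (74 + 1172/1521)*(-391) = (113726/1521)*(-391) = -44466866/1521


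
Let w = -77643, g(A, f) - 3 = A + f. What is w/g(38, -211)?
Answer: 77643/170 ≈ 456.72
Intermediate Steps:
g(A, f) = 3 + A + f (g(A, f) = 3 + (A + f) = 3 + A + f)
w/g(38, -211) = -77643/(3 + 38 - 211) = -77643/(-170) = -77643*(-1/170) = 77643/170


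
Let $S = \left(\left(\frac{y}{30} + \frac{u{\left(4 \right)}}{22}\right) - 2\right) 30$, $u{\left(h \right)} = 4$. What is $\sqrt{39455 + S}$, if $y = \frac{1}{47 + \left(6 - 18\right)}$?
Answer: $\frac{\sqrt{5840136610}}{385} \approx 198.5$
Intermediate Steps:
$y = \frac{1}{35}$ ($y = \frac{1}{47 + \left(6 - 18\right)} = \frac{1}{47 - 12} = \frac{1}{35} \approx 0.028571$)
$S = - \frac{20989}{385}$ ($S = \left(\left(\frac{1}{35 \cdot 30} + \frac{4}{22}\right) - 2\right) 30 = \left(\left(\frac{1}{35} \cdot \frac{1}{30} + 4 \cdot \frac{1}{22}\right) - 2\right) 30 = \left(\left(\frac{1}{1050} + \frac{2}{11}\right) - 2\right) 30 = \left(\frac{2111}{11550} - 2\right) 30 = \left(- \frac{20989}{11550}\right) 30 = - \frac{20989}{385} \approx -54.517$)
$\sqrt{39455 + S} = \sqrt{39455 - \frac{20989}{385}} = \sqrt{\frac{15169186}{385}} = \frac{\sqrt{5840136610}}{385}$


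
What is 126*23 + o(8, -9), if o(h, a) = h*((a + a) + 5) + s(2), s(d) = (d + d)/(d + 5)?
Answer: 19562/7 ≈ 2794.6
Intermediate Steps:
s(d) = 2*d/(5 + d) (s(d) = (2*d)/(5 + d) = 2*d/(5 + d))
o(h, a) = 4/7 + h*(5 + 2*a) (o(h, a) = h*((a + a) + 5) + 2*2/(5 + 2) = h*(2*a + 5) + 2*2/7 = h*(5 + 2*a) + 2*2*(1/7) = h*(5 + 2*a) + 4/7 = 4/7 + h*(5 + 2*a))
126*23 + o(8, -9) = 126*23 + (4/7 + 5*8 + 2*(-9)*8) = 2898 + (4/7 + 40 - 144) = 2898 - 724/7 = 19562/7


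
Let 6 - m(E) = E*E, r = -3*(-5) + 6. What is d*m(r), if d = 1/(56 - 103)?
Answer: 435/47 ≈ 9.2553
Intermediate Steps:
r = 21 (r = 15 + 6 = 21)
m(E) = 6 - E² (m(E) = 6 - E*E = 6 - E²)
d = -1/47 (d = 1/(-47) = -1/47 ≈ -0.021277)
d*m(r) = -(6 - 1*21²)/47 = -(6 - 1*441)/47 = -(6 - 441)/47 = -1/47*(-435) = 435/47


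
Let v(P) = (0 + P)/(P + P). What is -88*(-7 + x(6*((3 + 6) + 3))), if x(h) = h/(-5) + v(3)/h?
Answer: 169433/90 ≈ 1882.6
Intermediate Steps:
v(P) = ½ (v(P) = P/((2*P)) = P*(1/(2*P)) = ½)
x(h) = 1/(2*h) - h/5 (x(h) = h/(-5) + 1/(2*h) = h*(-⅕) + 1/(2*h) = -h/5 + 1/(2*h) = 1/(2*h) - h/5)
-88*(-7 + x(6*((3 + 6) + 3))) = -88*(-7 + (1/(2*((6*((3 + 6) + 3)))) - 6*((3 + 6) + 3)/5)) = -88*(-7 + (1/(2*((6*(9 + 3)))) - 6*(9 + 3)/5)) = -88*(-7 + (1/(2*((6*12))) - 6*12/5)) = -88*(-7 + ((½)/72 - ⅕*72)) = -88*(-7 + ((½)*(1/72) - 72/5)) = -88*(-7 + (1/144 - 72/5)) = -88*(-7 - 10363/720) = -88*(-15403/720) = 169433/90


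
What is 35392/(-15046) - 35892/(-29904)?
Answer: -21597139/18747316 ≈ -1.1520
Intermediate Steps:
35392/(-15046) - 35892/(-29904) = 35392*(-1/15046) - 35892*(-1/29904) = -17696/7523 + 2991/2492 = -21597139/18747316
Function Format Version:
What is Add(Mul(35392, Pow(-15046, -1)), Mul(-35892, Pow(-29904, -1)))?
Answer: Rational(-21597139, 18747316) ≈ -1.1520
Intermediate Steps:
Add(Mul(35392, Pow(-15046, -1)), Mul(-35892, Pow(-29904, -1))) = Add(Mul(35392, Rational(-1, 15046)), Mul(-35892, Rational(-1, 29904))) = Add(Rational(-17696, 7523), Rational(2991, 2492)) = Rational(-21597139, 18747316)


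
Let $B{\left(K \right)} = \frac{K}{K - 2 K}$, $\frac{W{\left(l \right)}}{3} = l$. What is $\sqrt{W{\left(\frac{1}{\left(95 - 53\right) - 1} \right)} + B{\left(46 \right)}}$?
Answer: $\frac{i \sqrt{1558}}{41} \approx 0.96272 i$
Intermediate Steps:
$W{\left(l \right)} = 3 l$
$B{\left(K \right)} = -1$ ($B{\left(K \right)} = \frac{K}{\left(-1\right) K} = K \left(- \frac{1}{K}\right) = -1$)
$\sqrt{W{\left(\frac{1}{\left(95 - 53\right) - 1} \right)} + B{\left(46 \right)}} = \sqrt{\frac{3}{\left(95 - 53\right) - 1} - 1} = \sqrt{\frac{3}{42 - 1} - 1} = \sqrt{\frac{3}{41} - 1} = \sqrt{- \frac{38}{41}} = \frac{i \sqrt{1558}}{41}$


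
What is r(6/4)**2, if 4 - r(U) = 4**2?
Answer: 144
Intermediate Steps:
r(U) = -12 (r(U) = 4 - 1*4**2 = 4 - 1*16 = 4 - 16 = -12)
r(6/4)**2 = (-12)**2 = 144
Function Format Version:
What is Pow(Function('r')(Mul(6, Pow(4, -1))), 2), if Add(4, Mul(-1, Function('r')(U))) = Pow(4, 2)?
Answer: 144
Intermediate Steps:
Function('r')(U) = -12 (Function('r')(U) = Add(4, Mul(-1, Pow(4, 2))) = Add(4, Mul(-1, 16)) = Add(4, -16) = -12)
Pow(Function('r')(Mul(6, Pow(4, -1))), 2) = Pow(-12, 2) = 144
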